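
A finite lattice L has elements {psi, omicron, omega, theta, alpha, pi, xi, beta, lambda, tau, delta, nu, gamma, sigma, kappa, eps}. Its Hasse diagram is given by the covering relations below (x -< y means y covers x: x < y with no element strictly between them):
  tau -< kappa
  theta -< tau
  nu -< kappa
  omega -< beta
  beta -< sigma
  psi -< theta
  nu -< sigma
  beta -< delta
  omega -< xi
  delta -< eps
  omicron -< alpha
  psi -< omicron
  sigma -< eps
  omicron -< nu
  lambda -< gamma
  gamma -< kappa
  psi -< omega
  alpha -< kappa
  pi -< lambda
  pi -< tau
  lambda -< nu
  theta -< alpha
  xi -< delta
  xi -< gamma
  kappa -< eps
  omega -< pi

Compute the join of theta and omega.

Common upper bounds of {theta, omega}: eps, kappa, tau.
The least among these is tau.

tau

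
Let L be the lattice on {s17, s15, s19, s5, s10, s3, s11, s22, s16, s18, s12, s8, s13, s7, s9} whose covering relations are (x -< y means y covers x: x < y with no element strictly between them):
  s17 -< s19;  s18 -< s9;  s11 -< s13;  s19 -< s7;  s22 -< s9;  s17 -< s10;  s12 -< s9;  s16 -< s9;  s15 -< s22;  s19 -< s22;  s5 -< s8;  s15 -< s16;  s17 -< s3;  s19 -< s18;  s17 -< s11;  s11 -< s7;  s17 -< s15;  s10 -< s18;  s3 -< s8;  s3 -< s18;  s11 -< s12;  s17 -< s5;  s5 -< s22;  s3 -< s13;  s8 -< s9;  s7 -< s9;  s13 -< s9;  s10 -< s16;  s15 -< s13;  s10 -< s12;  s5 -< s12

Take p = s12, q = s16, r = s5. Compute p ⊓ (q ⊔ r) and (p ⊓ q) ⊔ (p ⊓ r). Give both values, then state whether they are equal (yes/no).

q ⊔ r = s9, so p ⊓ (q ⊔ r) = s12 ⊓ s9 = s12.
p ⊓ q = s10 and p ⊓ r = s5, so (p ⊓ q) ⊔ (p ⊓ r) = s10 ⊔ s5 = s12.
Equal: yes.

s12; s12; yes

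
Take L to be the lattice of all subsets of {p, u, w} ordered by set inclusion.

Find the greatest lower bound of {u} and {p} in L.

Under ⊆, meet is intersection: {u} ∩ {p} = {}.

{}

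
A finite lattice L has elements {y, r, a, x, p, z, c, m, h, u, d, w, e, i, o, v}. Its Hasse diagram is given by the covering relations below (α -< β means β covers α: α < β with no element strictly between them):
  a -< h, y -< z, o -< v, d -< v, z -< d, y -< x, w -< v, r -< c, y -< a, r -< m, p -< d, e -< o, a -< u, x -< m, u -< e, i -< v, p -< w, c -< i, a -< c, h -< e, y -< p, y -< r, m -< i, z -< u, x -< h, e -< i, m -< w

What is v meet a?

Common lower bounds of {v, a}: a, y.
The greatest among these is a.

a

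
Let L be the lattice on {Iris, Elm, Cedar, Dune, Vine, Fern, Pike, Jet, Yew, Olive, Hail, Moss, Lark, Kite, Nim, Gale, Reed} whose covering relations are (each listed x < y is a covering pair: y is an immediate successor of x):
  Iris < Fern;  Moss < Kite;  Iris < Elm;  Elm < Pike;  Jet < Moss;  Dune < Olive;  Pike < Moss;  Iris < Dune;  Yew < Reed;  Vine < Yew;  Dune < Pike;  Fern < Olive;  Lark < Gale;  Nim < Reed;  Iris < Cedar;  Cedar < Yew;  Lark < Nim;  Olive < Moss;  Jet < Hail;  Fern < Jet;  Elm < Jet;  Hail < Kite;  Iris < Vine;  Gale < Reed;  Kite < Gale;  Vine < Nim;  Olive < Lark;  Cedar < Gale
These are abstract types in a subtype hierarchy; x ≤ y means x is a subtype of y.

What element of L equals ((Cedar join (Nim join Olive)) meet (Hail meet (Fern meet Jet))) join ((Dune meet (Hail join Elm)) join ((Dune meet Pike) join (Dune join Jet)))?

Moss

Nim ∨ Olive = Nim
Cedar ∨ Nim = Reed
Fern ∧ Jet = Fern
Hail ∧ Fern = Fern
Reed ∧ Fern = Fern
Hail ∨ Elm = Hail
Dune ∧ Hail = Iris
Dune ∧ Pike = Dune
Dune ∨ Jet = Moss
Dune ∨ Moss = Moss
Iris ∨ Moss = Moss
Fern ∨ Moss = Moss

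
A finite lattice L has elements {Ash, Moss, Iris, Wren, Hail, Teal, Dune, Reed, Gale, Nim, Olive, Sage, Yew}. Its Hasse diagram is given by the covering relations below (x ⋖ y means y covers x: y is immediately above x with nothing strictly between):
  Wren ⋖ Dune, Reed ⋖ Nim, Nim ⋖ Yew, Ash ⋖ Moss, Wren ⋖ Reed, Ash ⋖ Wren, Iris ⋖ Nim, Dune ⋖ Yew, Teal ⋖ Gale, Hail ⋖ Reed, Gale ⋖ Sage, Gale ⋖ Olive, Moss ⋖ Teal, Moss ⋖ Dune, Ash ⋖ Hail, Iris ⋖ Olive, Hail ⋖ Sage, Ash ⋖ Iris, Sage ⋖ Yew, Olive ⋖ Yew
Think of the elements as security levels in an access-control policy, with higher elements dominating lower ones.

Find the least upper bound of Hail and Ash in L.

Common upper bounds of {Hail, Ash}: Hail, Nim, Reed, Sage, Yew.
The least among these is Hail.

Hail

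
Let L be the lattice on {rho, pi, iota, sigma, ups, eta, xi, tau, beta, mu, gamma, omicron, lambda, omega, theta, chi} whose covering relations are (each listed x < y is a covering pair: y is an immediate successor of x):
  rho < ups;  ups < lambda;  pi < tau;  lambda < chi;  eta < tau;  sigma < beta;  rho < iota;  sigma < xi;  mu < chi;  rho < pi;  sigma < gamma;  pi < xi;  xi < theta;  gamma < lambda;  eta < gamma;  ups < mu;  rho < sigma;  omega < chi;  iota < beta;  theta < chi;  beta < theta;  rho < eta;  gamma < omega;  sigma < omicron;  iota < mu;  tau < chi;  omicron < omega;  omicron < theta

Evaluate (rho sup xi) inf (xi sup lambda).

xi

rho ∨ xi = xi
xi ∨ lambda = chi
xi ∧ chi = xi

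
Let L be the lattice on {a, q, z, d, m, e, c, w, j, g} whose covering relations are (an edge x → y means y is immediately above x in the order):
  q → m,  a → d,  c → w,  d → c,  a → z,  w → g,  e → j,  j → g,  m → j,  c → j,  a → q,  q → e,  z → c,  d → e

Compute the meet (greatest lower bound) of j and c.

c

Common lower bounds of {j, c}: a, c, d, z.
The greatest among these is c.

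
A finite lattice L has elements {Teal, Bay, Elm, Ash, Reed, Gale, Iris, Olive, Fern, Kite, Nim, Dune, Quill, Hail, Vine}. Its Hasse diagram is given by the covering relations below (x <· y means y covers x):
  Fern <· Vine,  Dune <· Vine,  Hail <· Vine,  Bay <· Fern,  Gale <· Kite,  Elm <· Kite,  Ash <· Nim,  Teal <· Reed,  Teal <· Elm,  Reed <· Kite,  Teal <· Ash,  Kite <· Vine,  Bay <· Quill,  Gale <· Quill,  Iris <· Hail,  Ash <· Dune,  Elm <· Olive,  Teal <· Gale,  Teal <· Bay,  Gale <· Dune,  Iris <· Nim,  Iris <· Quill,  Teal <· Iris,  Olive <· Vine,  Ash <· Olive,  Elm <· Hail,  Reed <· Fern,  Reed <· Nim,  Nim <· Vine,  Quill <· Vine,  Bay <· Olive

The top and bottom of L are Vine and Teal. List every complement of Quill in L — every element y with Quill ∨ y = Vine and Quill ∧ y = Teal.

Need y with Quill ∨ y = Vine and Quill ∧ y = Teal.
Checking each element gives: Ash, Elm, Reed.

Ash, Elm, Reed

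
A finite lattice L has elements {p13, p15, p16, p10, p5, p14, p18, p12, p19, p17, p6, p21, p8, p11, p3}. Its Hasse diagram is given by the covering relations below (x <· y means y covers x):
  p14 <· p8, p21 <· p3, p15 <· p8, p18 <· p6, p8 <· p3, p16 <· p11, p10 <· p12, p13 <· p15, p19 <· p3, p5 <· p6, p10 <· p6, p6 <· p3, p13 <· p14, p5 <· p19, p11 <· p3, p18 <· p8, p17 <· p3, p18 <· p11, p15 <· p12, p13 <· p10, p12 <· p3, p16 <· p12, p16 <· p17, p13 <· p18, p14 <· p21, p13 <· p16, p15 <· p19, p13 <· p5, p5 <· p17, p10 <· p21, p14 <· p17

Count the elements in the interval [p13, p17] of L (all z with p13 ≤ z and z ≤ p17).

The interval [p13, p17] = {p13, p14, p16, p17, p5}, which has 5 elements.

5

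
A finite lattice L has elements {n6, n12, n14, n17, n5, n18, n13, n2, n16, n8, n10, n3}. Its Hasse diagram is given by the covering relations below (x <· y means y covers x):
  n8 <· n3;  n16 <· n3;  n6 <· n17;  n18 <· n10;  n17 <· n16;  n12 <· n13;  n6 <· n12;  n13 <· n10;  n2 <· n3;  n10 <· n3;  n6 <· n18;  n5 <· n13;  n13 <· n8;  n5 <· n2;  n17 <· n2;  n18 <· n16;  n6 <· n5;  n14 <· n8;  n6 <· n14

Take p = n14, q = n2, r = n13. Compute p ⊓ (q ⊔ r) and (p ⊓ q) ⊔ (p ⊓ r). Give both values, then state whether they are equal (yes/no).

q ⊔ r = n3, so p ⊓ (q ⊔ r) = n14 ⊓ n3 = n14.
p ⊓ q = n6 and p ⊓ r = n6, so (p ⊓ q) ⊔ (p ⊓ r) = n6 ⊔ n6 = n6.
Equal: no.

n14; n6; no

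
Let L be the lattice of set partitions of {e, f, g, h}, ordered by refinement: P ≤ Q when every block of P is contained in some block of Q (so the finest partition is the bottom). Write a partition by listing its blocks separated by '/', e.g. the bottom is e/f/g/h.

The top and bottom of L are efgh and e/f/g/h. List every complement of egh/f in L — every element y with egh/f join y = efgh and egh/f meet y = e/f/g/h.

Need y with egh/f ∨ y = efgh and egh/f ∧ y = e/f/g/h.
Checking each element gives: e/fg/h, e/fh/g, ef/g/h.

e/fg/h, e/fh/g, ef/g/h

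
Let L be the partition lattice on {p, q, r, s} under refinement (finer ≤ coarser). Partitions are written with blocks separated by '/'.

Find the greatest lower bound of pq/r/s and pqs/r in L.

pq/r/s

The meet (common refinement) of pq/r/s and pqs/r intersects blocks pairwise, giving pq/r/s.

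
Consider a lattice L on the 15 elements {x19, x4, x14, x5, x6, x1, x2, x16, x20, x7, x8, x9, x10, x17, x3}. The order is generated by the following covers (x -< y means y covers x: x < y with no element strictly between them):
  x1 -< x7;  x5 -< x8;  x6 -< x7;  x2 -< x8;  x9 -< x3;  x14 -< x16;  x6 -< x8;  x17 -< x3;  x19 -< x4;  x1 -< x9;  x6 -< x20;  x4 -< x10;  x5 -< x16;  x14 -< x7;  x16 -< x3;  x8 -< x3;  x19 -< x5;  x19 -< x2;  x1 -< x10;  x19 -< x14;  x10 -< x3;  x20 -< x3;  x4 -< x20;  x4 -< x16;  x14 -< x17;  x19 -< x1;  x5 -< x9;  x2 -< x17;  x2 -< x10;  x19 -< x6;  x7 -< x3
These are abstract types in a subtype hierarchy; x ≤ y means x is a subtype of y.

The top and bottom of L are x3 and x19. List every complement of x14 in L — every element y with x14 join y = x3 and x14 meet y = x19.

Need y with x14 ∨ y = x3 and x14 ∧ y = x19.
Checking each element gives: x10, x20, x8, x9.

x10, x20, x8, x9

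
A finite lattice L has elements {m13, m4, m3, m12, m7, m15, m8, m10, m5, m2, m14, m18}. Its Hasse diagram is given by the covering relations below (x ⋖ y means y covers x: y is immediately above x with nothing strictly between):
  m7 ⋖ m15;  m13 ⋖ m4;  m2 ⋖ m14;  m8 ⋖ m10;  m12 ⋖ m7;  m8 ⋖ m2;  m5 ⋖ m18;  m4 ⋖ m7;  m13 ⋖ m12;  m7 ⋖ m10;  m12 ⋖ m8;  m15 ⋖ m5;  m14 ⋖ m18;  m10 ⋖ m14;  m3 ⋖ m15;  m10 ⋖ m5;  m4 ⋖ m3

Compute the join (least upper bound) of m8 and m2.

m2

Common upper bounds of {m8, m2}: m14, m18, m2.
The least among these is m2.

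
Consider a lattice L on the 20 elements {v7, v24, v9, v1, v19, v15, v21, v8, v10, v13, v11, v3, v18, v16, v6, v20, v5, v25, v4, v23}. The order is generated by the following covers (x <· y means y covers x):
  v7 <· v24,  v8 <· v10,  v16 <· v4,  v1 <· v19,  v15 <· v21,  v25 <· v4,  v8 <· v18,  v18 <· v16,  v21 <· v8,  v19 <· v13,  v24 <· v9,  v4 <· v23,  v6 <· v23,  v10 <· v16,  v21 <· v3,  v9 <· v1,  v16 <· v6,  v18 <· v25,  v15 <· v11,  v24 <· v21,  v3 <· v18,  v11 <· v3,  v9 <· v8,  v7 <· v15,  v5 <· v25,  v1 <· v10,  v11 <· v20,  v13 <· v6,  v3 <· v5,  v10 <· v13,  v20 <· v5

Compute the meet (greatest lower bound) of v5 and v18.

Common lower bounds of {v5, v18}: v11, v15, v21, v24, v3, v7.
The greatest among these is v3.

v3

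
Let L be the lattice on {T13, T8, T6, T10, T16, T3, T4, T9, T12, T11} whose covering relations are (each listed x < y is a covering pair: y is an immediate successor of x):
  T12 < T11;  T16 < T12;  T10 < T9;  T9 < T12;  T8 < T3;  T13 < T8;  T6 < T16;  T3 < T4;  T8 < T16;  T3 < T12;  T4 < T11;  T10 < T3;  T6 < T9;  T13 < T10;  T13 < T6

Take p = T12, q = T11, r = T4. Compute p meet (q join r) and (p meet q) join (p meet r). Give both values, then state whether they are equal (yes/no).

T12; T12; yes

q join r = T11, so p meet (q join r) = T12 meet T11 = T12.
p meet q = T12 and p meet r = T3, so (p meet q) join (p meet r) = T12 join T3 = T12.
Equal: yes.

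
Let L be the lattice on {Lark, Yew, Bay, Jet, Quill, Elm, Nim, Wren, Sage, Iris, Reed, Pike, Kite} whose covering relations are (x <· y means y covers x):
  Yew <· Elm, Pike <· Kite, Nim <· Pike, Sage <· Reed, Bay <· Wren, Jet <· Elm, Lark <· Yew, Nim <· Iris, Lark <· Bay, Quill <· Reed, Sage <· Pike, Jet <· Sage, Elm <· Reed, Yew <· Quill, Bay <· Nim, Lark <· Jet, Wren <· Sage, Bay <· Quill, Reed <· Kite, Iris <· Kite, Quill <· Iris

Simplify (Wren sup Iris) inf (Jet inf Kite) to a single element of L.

Wren ∨ Iris = Kite
Jet ∧ Kite = Jet
Kite ∧ Jet = Jet

Jet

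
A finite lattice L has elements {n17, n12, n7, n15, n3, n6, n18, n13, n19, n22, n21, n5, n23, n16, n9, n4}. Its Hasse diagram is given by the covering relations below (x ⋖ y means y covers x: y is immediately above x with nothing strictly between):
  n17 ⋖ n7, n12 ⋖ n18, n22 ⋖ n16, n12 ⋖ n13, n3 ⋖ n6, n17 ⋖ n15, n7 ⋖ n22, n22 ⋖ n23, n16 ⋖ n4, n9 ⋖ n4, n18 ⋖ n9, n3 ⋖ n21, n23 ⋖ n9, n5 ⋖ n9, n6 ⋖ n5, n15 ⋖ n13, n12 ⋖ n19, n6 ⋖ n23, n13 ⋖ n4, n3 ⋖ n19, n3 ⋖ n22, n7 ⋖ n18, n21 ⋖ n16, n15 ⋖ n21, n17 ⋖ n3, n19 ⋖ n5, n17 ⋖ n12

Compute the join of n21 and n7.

Common upper bounds of {n21, n7}: n16, n4.
The least among these is n16.

n16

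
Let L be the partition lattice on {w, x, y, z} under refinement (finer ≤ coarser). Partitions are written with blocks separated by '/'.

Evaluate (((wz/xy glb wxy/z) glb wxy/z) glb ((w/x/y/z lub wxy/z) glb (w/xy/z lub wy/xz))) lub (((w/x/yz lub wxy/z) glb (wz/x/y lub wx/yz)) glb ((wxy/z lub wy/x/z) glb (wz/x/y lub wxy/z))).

wz/xy ∧ wxy/z = w/xy/z
w/xy/z ∧ wxy/z = w/xy/z
w/x/y/z ∨ wxy/z = wxy/z
w/xy/z ∨ wy/xz = wxyz
wxy/z ∧ wxyz = wxy/z
w/xy/z ∧ wxy/z = w/xy/z
w/x/yz ∨ wxy/z = wxyz
wz/x/y ∨ wx/yz = wxyz
wxyz ∧ wxyz = wxyz
wxy/z ∨ wy/x/z = wxy/z
wz/x/y ∨ wxy/z = wxyz
wxy/z ∧ wxyz = wxy/z
wxyz ∧ wxy/z = wxy/z
w/xy/z ∨ wxy/z = wxy/z

wxy/z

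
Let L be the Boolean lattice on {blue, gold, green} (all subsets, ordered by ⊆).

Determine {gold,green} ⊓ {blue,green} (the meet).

{green}

Common lower bounds of {{gold,green}, {blue,green}}: {green}, {}.
The greatest among these is {green}.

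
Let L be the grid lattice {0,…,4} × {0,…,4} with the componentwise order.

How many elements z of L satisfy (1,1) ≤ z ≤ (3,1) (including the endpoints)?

The interval [(1,1), (3,1)] = {(1,1), (2,1), (3,1)}, which has 3 elements.

3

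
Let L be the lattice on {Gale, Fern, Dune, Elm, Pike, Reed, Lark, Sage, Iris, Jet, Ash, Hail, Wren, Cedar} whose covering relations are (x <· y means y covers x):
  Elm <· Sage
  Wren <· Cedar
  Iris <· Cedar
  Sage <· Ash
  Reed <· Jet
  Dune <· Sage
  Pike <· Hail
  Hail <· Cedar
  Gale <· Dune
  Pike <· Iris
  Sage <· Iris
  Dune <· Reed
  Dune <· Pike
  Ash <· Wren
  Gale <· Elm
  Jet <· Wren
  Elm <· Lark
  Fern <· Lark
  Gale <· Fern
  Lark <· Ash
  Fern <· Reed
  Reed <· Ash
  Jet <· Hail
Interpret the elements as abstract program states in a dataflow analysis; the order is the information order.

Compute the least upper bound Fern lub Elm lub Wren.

Wren

Common upper bounds of {Fern, Elm, Wren}: Cedar, Wren.
The least among these is Wren.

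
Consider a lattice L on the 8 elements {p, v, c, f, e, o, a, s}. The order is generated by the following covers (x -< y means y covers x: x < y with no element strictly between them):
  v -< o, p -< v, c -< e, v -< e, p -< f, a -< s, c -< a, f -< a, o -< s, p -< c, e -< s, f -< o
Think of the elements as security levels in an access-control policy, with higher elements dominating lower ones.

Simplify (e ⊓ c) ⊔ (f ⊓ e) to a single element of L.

e ∧ c = c
f ∧ e = p
c ∨ p = c

c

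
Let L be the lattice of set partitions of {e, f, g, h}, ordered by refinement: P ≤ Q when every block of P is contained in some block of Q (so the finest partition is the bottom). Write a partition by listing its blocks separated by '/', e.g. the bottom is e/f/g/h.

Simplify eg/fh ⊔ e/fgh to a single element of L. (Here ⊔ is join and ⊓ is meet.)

eg/fh ∨ e/fgh = efgh

efgh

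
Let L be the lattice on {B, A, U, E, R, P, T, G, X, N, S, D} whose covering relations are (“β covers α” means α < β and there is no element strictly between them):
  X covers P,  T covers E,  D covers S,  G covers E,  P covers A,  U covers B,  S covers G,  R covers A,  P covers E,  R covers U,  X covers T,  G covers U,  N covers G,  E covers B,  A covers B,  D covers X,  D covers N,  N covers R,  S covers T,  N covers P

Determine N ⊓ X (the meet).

Common lower bounds of {N, X}: A, B, E, P.
The greatest among these is P.

P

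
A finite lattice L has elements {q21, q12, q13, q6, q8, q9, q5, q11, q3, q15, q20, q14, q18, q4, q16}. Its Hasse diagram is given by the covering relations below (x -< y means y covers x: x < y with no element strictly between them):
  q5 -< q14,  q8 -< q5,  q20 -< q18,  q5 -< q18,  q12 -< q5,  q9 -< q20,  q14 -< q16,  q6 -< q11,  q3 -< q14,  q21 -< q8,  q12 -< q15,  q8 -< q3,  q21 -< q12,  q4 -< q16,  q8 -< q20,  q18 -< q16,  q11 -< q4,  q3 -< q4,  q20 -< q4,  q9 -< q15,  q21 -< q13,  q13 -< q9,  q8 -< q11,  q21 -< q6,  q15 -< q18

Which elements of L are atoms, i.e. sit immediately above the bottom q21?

The atoms are exactly the elements that cover q21: q12, q13, q6, q8.

q12, q13, q6, q8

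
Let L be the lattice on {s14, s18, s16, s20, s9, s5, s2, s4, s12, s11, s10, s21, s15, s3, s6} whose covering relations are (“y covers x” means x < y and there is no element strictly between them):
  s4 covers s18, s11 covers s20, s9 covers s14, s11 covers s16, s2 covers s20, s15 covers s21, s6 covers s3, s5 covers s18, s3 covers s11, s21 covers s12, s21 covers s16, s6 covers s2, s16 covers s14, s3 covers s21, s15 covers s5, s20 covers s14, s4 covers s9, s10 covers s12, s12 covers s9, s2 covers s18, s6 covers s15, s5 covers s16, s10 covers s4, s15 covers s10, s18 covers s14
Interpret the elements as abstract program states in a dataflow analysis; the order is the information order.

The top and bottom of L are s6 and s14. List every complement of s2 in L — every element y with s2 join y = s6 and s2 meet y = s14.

s12, s16, s21, s9

Need y with s2 ∨ y = s6 and s2 ∧ y = s14.
Checking each element gives: s12, s16, s21, s9.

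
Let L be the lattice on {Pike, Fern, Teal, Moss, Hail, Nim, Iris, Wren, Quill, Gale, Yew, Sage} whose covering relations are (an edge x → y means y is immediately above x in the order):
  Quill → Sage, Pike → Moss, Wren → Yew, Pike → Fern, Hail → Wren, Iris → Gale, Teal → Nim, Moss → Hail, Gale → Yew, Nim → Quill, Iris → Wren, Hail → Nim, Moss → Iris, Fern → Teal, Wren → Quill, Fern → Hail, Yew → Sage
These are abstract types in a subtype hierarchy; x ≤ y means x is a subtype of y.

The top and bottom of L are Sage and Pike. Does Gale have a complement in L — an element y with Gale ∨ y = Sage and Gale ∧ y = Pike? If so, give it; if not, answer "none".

Teal

Need y with Gale ∨ y = Sage and Gale ∧ y = Pike.
Checking each element gives: Teal.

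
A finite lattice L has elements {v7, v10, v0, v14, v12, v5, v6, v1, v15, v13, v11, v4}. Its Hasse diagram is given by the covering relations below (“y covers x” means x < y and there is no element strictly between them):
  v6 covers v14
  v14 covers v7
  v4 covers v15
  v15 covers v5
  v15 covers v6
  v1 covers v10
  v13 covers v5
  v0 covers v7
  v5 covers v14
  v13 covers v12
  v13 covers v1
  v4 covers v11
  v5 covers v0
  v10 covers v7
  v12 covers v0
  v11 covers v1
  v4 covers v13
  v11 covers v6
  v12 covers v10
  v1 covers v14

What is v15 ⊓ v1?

Common lower bounds of {v15, v1}: v14, v7.
The greatest among these is v14.

v14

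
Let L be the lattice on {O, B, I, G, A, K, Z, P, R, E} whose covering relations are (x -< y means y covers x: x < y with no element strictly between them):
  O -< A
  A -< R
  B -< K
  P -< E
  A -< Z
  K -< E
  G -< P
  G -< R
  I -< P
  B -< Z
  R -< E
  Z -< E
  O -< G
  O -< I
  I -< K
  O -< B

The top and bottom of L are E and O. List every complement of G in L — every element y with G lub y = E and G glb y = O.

B, K, Z

Need y with G ∨ y = E and G ∧ y = O.
Checking each element gives: B, K, Z.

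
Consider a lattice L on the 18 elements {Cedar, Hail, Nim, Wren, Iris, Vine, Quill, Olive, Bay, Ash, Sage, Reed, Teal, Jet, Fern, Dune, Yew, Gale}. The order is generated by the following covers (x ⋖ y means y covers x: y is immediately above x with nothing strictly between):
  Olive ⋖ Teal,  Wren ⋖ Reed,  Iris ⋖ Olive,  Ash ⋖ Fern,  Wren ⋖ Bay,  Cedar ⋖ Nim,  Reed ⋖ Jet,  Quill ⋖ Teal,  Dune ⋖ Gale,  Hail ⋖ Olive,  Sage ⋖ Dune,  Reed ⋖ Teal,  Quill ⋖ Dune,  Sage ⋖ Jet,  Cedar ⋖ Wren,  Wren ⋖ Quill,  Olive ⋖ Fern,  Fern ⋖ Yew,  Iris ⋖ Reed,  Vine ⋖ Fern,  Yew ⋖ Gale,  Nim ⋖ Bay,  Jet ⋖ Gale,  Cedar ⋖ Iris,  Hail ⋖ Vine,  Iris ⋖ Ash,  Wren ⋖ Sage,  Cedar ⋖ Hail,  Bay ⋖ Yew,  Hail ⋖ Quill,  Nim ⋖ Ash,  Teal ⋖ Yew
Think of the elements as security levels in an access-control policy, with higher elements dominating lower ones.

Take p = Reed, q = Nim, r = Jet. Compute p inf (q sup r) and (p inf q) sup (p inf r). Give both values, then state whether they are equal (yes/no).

q sup r = Gale, so p inf (q sup r) = Reed inf Gale = Reed.
p inf q = Cedar and p inf r = Reed, so (p inf q) sup (p inf r) = Cedar sup Reed = Reed.
Equal: yes.

Reed; Reed; yes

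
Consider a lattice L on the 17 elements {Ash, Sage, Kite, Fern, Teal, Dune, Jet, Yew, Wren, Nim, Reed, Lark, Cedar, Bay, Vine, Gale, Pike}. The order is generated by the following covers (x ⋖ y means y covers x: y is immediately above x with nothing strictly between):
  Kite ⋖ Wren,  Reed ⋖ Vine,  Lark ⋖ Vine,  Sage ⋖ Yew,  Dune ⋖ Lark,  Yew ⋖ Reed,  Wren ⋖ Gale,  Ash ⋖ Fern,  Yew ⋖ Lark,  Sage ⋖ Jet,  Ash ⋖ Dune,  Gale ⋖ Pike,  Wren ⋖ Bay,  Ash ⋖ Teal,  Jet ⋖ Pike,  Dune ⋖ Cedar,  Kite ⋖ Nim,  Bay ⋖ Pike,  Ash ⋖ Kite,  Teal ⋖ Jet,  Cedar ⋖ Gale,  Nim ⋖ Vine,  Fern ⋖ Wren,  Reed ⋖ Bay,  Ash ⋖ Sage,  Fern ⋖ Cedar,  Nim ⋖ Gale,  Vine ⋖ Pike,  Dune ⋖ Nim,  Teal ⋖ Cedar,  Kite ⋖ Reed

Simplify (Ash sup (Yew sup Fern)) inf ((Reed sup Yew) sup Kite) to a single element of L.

Yew ∨ Fern = Bay
Ash ∨ Bay = Bay
Reed ∨ Yew = Reed
Reed ∨ Kite = Reed
Bay ∧ Reed = Reed

Reed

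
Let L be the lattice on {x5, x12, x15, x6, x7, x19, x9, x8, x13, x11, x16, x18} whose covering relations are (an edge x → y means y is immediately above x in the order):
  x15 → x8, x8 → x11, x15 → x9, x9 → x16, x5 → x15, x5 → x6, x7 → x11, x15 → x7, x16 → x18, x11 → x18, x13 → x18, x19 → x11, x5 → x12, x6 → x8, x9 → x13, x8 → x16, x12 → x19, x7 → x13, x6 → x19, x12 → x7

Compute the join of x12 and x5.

x12

Common upper bounds of {x12, x5}: x11, x12, x13, x18, x19, x7.
The least among these is x12.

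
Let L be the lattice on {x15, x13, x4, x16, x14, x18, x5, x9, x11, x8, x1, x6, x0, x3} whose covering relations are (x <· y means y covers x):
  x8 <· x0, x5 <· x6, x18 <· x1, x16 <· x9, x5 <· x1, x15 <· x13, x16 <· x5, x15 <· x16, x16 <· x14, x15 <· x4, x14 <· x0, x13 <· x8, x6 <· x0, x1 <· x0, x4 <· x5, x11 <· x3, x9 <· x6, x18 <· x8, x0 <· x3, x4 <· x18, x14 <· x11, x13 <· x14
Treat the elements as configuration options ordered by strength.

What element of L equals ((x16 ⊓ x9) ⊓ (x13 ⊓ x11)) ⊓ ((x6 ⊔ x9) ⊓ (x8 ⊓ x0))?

x16 ∧ x9 = x16
x13 ∧ x11 = x13
x16 ∧ x13 = x15
x6 ∨ x9 = x6
x8 ∧ x0 = x8
x6 ∧ x8 = x4
x15 ∧ x4 = x15

x15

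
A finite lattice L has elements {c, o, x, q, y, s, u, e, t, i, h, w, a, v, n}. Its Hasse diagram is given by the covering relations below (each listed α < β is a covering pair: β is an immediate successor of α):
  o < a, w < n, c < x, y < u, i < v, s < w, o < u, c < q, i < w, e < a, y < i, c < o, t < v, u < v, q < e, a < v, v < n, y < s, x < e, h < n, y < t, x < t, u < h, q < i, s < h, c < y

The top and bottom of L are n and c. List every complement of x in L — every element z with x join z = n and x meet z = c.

Need z with x ∨ z = n and x ∧ z = c.
Checking each element gives: h, s, w.

h, s, w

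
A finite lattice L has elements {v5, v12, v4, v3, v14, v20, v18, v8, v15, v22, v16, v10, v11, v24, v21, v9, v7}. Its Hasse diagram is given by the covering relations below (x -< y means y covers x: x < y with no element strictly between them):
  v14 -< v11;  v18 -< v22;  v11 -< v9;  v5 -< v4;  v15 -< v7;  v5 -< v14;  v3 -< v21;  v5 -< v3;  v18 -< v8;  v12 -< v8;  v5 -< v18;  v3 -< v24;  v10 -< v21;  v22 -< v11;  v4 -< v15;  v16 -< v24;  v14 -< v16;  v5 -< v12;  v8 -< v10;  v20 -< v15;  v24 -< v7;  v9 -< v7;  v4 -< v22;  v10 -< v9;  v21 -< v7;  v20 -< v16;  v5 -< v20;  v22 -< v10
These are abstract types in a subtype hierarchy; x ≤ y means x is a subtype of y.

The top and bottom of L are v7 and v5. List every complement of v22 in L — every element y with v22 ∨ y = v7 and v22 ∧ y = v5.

Need y with v22 ∨ y = v7 and v22 ∧ y = v5.
Checking each element gives: v16, v20, v24.

v16, v20, v24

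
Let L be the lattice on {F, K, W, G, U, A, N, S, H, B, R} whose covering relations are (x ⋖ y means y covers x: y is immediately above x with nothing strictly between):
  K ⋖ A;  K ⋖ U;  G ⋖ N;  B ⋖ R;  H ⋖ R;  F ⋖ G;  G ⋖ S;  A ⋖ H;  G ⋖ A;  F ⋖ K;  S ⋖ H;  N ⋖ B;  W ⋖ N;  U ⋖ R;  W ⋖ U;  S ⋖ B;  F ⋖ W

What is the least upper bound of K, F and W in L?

U

Common upper bounds of {K, F, W}: R, U.
The least among these is U.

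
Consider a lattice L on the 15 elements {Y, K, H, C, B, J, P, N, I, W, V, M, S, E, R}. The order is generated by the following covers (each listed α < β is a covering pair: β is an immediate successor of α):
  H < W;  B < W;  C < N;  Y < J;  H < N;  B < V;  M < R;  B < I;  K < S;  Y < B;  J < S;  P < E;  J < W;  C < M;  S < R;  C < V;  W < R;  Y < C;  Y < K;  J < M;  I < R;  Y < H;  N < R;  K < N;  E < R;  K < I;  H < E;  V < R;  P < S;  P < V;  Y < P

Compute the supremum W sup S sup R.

Common upper bounds of {W, S, R}: R.
The least among these is R.

R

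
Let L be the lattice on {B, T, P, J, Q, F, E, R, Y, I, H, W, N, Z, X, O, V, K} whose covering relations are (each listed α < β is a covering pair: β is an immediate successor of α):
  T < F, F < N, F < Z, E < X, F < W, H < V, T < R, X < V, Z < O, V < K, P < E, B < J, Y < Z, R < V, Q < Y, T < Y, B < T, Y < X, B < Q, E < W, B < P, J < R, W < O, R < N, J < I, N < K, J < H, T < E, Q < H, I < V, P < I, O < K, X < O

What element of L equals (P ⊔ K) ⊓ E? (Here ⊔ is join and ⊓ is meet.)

E

P ∨ K = K
K ∧ E = E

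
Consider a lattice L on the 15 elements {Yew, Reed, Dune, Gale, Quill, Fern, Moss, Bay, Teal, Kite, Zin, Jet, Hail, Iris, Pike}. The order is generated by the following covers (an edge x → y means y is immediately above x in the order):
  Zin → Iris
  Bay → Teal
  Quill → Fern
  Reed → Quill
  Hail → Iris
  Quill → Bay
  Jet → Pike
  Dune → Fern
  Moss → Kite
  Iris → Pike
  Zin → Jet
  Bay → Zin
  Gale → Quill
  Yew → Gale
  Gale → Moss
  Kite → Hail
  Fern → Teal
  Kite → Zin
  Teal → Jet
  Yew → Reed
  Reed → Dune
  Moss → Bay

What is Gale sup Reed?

Quill

Common upper bounds of {Gale, Reed}: Bay, Fern, Iris, Jet, Pike, Quill, Teal, Zin.
The least among these is Quill.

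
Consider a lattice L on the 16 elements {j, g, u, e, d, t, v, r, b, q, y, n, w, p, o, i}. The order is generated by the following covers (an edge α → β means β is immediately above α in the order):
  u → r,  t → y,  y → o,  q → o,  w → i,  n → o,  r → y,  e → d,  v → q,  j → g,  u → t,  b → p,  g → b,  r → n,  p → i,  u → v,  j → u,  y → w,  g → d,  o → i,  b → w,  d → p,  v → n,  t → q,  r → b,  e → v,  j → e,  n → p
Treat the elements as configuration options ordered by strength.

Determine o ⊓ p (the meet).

Common lower bounds of {o, p}: e, j, n, r, u, v.
The greatest among these is n.

n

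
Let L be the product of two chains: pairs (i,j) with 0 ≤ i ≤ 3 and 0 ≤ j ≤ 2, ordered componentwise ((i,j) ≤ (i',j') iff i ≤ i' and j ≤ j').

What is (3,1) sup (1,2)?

Common upper bounds of {(3,1), (1,2)}: (3,2).
The least among these is (3,2).

(3,2)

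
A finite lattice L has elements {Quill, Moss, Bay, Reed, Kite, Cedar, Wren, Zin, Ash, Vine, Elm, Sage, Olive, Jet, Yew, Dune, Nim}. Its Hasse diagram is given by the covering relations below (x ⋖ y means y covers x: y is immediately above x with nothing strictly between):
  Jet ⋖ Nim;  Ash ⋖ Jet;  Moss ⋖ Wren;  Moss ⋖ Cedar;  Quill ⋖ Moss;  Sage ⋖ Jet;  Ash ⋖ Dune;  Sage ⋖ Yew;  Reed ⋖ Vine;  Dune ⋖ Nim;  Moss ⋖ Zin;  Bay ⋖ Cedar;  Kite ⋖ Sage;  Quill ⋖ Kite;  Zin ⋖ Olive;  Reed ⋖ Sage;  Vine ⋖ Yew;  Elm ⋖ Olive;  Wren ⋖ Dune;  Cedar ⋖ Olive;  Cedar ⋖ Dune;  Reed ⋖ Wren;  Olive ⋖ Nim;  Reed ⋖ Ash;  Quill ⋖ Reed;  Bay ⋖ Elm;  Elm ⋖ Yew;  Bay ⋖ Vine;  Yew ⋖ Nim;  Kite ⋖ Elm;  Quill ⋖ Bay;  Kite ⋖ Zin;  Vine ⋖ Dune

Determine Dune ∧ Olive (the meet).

Cedar

Common lower bounds of {Dune, Olive}: Bay, Cedar, Moss, Quill.
The greatest among these is Cedar.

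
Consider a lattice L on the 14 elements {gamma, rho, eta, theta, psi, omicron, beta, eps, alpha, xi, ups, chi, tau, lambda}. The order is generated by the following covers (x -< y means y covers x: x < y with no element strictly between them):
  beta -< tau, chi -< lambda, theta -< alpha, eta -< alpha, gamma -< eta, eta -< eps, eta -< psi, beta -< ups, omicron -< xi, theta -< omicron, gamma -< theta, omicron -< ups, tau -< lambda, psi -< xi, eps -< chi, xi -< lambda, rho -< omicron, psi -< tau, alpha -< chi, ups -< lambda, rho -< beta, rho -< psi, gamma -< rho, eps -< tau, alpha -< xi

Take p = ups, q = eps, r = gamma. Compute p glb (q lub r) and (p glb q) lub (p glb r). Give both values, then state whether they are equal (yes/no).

gamma; gamma; yes

q lub r = eps, so p glb (q lub r) = ups glb eps = gamma.
p glb q = gamma and p glb r = gamma, so (p glb q) lub (p glb r) = gamma lub gamma = gamma.
Equal: yes.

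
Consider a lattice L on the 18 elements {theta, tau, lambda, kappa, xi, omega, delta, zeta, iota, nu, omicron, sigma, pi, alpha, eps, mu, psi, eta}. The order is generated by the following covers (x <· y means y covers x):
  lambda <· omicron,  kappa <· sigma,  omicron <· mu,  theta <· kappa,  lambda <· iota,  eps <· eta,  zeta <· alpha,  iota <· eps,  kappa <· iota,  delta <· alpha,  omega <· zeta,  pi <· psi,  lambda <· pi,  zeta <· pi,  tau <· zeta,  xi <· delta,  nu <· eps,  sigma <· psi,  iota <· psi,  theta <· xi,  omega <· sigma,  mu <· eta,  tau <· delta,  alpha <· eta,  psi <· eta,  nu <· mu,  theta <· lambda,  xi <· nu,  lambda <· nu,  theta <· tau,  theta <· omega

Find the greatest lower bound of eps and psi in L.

Common lower bounds of {eps, psi}: iota, kappa, lambda, theta.
The greatest among these is iota.

iota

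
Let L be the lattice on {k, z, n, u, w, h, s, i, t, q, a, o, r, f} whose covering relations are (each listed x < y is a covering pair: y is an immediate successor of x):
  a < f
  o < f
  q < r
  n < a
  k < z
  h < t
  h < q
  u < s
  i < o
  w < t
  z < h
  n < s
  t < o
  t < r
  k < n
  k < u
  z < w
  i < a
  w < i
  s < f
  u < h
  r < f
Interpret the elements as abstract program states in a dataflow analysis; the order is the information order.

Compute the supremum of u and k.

u

Common upper bounds of {u, k}: f, h, o, q, r, s, t, u.
The least among these is u.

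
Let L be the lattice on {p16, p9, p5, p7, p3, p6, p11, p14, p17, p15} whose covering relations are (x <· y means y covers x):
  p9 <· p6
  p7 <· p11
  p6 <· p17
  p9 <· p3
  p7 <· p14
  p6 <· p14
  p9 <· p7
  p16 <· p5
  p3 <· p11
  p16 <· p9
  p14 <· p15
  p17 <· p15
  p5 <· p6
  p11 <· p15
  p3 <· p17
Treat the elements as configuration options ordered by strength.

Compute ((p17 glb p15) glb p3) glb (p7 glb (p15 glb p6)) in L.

p9

p17 ∧ p15 = p17
p17 ∧ p3 = p3
p15 ∧ p6 = p6
p7 ∧ p6 = p9
p3 ∧ p9 = p9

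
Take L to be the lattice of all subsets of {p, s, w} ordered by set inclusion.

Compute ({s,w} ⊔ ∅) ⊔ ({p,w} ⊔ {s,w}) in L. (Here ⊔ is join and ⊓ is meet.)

{s,w} ∨ ∅ = {s,w}
{p,w} ∨ {s,w} = {p,s,w}
{s,w} ∨ {p,s,w} = {p,s,w}

{p,s,w}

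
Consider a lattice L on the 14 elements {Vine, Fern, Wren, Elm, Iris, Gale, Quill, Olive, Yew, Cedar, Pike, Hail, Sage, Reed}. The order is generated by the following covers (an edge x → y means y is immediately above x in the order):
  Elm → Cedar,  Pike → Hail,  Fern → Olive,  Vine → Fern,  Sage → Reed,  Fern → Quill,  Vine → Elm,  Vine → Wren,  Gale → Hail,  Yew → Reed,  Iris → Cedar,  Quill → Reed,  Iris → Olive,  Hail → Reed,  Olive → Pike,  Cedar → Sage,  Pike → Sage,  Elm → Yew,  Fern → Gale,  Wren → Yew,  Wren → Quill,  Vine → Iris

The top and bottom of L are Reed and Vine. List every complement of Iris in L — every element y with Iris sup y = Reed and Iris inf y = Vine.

Quill, Wren, Yew

Need y with Iris ∨ y = Reed and Iris ∧ y = Vine.
Checking each element gives: Quill, Wren, Yew.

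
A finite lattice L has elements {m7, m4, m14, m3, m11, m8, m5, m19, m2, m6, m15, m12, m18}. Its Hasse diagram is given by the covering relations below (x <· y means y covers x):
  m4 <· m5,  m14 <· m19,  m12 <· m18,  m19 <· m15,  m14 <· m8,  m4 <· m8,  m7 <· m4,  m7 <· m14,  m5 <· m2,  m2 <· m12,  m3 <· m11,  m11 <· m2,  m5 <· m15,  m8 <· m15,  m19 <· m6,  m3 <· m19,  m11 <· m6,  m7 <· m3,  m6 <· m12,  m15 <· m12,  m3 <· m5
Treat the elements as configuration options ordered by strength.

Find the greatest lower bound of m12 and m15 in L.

Common lower bounds of {m12, m15}: m14, m15, m19, m3, m4, m5, m7, m8.
The greatest among these is m15.

m15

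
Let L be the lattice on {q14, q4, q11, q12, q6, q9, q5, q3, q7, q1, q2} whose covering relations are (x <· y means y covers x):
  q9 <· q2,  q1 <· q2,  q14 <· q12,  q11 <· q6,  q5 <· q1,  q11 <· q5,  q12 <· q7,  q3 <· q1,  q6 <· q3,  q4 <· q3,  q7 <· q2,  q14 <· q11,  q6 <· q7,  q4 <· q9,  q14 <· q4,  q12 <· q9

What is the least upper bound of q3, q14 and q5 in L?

q1

Common upper bounds of {q3, q14, q5}: q1, q2.
The least among these is q1.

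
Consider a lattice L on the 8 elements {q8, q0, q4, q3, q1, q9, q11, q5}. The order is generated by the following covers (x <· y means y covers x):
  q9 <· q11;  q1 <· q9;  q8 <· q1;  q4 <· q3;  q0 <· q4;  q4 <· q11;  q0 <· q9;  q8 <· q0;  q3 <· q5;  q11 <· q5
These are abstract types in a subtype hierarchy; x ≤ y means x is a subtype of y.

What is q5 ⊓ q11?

q11

Common lower bounds of {q5, q11}: q0, q1, q11, q4, q8, q9.
The greatest among these is q11.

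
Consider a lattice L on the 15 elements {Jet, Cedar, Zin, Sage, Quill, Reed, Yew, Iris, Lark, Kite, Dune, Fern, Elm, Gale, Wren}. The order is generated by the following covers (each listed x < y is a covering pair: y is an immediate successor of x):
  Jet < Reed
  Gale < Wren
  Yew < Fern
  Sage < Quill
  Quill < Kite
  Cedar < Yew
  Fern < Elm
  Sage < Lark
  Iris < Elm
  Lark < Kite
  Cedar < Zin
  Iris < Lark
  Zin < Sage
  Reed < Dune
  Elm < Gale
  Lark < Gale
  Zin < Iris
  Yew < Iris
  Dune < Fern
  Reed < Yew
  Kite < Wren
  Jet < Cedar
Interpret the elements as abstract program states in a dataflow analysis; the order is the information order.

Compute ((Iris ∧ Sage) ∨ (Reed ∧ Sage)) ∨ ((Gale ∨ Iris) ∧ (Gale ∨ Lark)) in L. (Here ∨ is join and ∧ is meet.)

Gale

Iris ∧ Sage = Zin
Reed ∧ Sage = Jet
Zin ∨ Jet = Zin
Gale ∨ Iris = Gale
Gale ∨ Lark = Gale
Gale ∧ Gale = Gale
Zin ∨ Gale = Gale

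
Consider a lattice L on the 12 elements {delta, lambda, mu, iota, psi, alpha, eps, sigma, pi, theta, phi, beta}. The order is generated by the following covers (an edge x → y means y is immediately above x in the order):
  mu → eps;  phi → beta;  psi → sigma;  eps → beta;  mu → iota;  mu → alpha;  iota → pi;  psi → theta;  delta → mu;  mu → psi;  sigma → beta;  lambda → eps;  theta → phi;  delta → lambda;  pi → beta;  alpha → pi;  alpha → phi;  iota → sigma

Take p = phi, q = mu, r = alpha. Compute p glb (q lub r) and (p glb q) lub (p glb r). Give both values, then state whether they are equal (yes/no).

q lub r = alpha, so p glb (q lub r) = phi glb alpha = alpha.
p glb q = mu and p glb r = alpha, so (p glb q) lub (p glb r) = mu lub alpha = alpha.
Equal: yes.

alpha; alpha; yes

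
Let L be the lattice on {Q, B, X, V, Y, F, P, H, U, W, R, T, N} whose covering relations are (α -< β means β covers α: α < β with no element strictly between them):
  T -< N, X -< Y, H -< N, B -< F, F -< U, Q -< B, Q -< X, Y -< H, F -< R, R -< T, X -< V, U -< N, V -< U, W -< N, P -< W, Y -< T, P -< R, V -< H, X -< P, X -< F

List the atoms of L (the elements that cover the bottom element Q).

The atoms are exactly the elements that cover Q: B, X.

B, X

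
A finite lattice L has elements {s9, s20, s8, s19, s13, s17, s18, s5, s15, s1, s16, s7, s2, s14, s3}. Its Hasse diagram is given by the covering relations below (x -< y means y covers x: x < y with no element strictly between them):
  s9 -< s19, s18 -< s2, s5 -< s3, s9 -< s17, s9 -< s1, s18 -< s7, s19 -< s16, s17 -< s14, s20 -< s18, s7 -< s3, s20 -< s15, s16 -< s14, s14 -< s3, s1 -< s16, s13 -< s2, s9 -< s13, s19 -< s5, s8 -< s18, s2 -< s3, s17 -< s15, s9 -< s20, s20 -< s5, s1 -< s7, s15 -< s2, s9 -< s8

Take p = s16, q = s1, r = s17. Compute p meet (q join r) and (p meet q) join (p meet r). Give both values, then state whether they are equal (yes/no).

q join r = s14, so p meet (q join r) = s16 meet s14 = s16.
p meet q = s1 and p meet r = s9, so (p meet q) join (p meet r) = s1 join s9 = s1.
Equal: no.

s16; s1; no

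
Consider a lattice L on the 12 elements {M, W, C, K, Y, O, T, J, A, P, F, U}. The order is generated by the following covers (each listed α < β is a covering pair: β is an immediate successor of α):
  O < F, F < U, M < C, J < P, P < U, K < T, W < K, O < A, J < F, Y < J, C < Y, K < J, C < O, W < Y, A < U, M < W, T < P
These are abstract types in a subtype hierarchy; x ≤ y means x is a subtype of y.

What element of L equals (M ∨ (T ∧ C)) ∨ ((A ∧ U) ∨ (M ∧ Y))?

A

T ∧ C = M
M ∨ M = M
A ∧ U = A
M ∧ Y = M
A ∨ M = A
M ∨ A = A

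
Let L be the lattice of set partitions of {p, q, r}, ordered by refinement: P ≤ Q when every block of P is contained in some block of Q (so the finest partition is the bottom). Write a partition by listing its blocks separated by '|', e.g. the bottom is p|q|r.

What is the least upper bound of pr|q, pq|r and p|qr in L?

pqr

The join of pr|q, pq|r, p|qr merges any blocks that overlap across the partitions, giving pqr.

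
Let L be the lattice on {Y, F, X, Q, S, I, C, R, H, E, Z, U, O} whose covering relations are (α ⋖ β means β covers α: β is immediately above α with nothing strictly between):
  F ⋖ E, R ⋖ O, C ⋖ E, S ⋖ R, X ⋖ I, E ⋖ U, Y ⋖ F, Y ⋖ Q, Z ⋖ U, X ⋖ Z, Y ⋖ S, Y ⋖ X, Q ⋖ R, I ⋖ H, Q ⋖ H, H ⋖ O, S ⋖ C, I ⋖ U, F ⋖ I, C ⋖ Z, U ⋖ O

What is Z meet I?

X

Common lower bounds of {Z, I}: X, Y.
The greatest among these is X.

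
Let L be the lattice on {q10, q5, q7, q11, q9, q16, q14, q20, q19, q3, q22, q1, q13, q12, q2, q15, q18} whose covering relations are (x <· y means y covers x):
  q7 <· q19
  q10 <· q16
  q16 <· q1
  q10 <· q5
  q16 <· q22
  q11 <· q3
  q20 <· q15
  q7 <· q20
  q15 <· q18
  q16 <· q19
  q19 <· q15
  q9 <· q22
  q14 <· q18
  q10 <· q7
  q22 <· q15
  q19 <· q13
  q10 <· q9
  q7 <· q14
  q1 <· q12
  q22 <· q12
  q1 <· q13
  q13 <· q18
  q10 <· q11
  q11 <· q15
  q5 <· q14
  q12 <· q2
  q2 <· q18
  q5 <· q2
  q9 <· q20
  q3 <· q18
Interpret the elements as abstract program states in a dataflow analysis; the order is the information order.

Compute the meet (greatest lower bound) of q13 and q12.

q1

Common lower bounds of {q13, q12}: q1, q10, q16.
The greatest among these is q1.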